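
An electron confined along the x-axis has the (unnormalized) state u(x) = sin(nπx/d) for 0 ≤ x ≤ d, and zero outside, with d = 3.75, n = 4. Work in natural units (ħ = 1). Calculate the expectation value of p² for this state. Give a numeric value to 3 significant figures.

11.2

p² u = −ħ² d²u/dx²; ⟨p²⟩ = −ħ² ∫ u*·u'' dx / ∫|u|² dx.
d/dx sin(nπx/d) = (nπ/d)·cos(nπx/d) and d²/dx² sin(nπx/d) = −(nπ/d)²·sin(nπx/d); on 0 ≤ x ≤ d, ∫sin²(nπx/d) dx = d/2 and ∫sin(nπx/d)·cos(nπx/d) dx = 0.
State is unnormalized: ∫|u|² dx = 1.8750, and ∫u*·(−ħ² u'') dx = 21.055, so ⟨p²⟩ = 21.055 / 1.8750.
⟨p²⟩ = 11.229.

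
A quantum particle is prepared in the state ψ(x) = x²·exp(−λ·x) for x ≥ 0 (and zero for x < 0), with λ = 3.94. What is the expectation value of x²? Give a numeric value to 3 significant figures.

⟨x²⟩ = ∫ x²·|ψ|² dx / ∫|ψ|² dx (integrals over the domain).
Every integrand reduces to terms xʲ·e^(−2λx) on [0, ∞); use ∫₀^∞ xʲ·e^(−2λx) dx = j!/(2λ)^(j+1).
State is unnormalized: ∫|ψ|² dx = 0.00078991, and ∫ψ*·x²·ψ dx = 0.00038164, so ⟨x²⟩ = 0.00038164 / 0.00078991.
⟨x²⟩ = 0.48314.

0.483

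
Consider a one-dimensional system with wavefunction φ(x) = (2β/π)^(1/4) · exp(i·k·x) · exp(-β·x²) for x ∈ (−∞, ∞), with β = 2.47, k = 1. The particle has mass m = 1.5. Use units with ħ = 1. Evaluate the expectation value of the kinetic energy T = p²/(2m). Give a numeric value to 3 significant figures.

T = −(ħ²/2m) d²/dx², so ⟨T⟩ = −(ħ²/2m) ∫ φ*·φ'' dx; with m = 1.5.
Gaussian moments: ∫x^(2j)·e^(−2βx²) dx = (2j−1)!!/(4β)^j · √(π/(2β)), odd powers integrate to 0; here √(π/(2β)) = 0.79746. Derivatives: φ′ = (ik − 2βx)·φ, φ″ = ((ik − 2βx)² − 2β)·φ; the odd-in-x pieces drop out.
⟨T⟩ = 1.1567.

1.16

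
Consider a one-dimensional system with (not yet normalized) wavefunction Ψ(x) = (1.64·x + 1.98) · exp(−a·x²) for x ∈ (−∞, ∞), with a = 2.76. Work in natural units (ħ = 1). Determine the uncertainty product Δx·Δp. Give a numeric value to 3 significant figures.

Δx = √(⟨x²⟩−⟨x⟩²), Δp = √(⟨p²⟩−⟨p⟩²).
Expand each integrand as polynomial × e^(−2ax²) and use ∫x^(2j)·e^(−2ax²) dx = (2j−1)!!/(4a)^j · √(π/(2a)), odd powers → 0; here √(π/(2a)) = 0.75441. Differentiate with the product rule, d/dx e^(−ax²) = −2ax·e^(−ax²).
Normalization: ∫|Ψ|² dx = 3.1414.
⟨x⟩ = 0.14127, ⟨x²⟩ = 0.10118 ⇒ Δx = 0.28499.
⟨p⟩ = 0.0000, ⟨p²⟩ = 3.0830 ⇒ Δp = 1.7558.
Δx·Δp = 0.50040.

0.500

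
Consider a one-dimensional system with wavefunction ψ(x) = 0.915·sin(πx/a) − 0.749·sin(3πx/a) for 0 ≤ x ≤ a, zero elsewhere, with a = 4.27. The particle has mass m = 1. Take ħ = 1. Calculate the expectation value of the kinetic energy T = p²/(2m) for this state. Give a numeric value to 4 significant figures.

T = −(ħ²/2m) d²/dx², so ⟨T⟩ = −(ħ²/2m) ∫ ψ*·ψ'' dx / ∫|ψ|² dx; with m = 1.
d²/dx² sin(jπx/a) = −(jπ/a)²·sin(jπx/a); on 0 ≤ x ≤ a, ∫sin²(jπx/a) dx = a/2 and ∫sin(jπx/a)·sin(lπx/a) dx = 0 for j ≠ l, so only diagonal terms survive in ∫|ψ|² and ∫ψ·ψ″; ∫ψ·ψ′ dx = [ψ²/2] between the walls = 0.
State is unnormalized: ∫|ψ|² dx = 2.9852, and ∫ψ*·(−ħ²/2m · ψ'') dx = 3.4013, so ⟨T⟩ = 3.4013 / 2.9852.
⟨T⟩ = 1.1394.

1.139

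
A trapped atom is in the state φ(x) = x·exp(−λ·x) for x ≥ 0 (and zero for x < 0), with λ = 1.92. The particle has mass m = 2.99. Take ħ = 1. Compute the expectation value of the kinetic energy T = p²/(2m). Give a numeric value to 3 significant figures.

T = −(ħ²/2m) d²/dx², so ⟨T⟩ = −(ħ²/2m) ∫ φ*·φ'' dx / ∫|φ|² dx; with m = 2.99.
Differentiate x·exp(−λ·x) with the product rule; every integrand then reduces to terms xʲ·e^(−2λx) on [0, ∞), with ∫₀^∞ xʲ·e^(−2λx) dx = j!/(2λ)^(j+1).
State is unnormalized: ∫|φ|² dx = 0.035321, and ∫φ*·(−ħ²/2m · φ'') dx = 0.021774, so ⟨T⟩ = 0.021774 / 0.035321.
⟨T⟩ = 0.61645.

0.616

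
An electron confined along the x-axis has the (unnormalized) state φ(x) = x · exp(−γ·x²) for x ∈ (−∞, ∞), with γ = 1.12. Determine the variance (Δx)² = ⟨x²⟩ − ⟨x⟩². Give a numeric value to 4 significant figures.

Compute ⟨x⟩ and ⟨x²⟩ separately, then (Δx)² = ⟨x²⟩ − ⟨x⟩².
Expand each integrand as polynomial × e^(−2γx²) and use ∫x^(2j)·e^(−2γx²) dx = (2j−1)!!/(4γ)^j · √(π/(2γ)), odd powers → 0; here √(π/(2γ)) = 1.1843.
Normalization: ∫|φ|² dx = 0.26435.
⟨x⟩ = 0.0000 and ⟨x²⟩ = 0.66964.
(Δx)² = 0.66964 − (0.0000)² = 0.66964.

0.6696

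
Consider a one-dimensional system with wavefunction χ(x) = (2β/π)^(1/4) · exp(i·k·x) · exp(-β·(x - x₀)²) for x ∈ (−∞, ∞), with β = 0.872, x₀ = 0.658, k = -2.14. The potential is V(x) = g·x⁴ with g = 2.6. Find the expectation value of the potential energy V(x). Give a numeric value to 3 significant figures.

3.06

⟨V⟩ = ∫ V(x)·|χ|² dx.
Gaussian moments (u = x − x₀): ∫u^(2j)·e^(−2βu²) du = (2j−1)!!/(4β)^j · √(π/(2β)), odd powers integrate to 0; here √(π/(2β)) = 1.3422.
⟨V⟩ = 3.0649.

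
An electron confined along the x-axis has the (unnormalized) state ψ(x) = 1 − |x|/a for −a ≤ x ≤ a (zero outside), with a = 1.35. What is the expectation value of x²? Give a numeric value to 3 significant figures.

⟨x²⟩ = ∫ x²·|ψ|² dx / ∫|ψ|² dx (integrals over the domain).
ψ is even, so ∫ over [−a, a] = 2∫₀ᵃ with ψ = 1 − x/a there: ∫₀ᵃ (1 − x/a)² dx = a/3, ∫₀ᵃ x²(1 − x/a)² dx = a³/30, ∫₀ᵃ x⁴(1 − x/a)² dx = a⁵/105.
State is unnormalized: ∫|ψ|² dx = 0.90000, and ∫ψ*·x²·ψ dx = 0.16403, so ⟨x²⟩ = 0.16403 / 0.90000.
⟨x²⟩ = 0.18225.

0.182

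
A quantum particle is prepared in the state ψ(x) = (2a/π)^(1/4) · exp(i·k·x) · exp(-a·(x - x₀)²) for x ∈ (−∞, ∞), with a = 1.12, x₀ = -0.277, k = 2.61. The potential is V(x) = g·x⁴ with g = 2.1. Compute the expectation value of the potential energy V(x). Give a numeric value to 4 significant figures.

⟨V⟩ = ∫ V(x)·|ψ|² dx.
Gaussian moments (u = x − x₀): ∫u^(2j)·e^(−2au²) du = (2j−1)!!/(4a)^j · √(π/(2a)), odd powers integrate to 0; here √(π/(2a)) = 1.1843.
⟨V⟩ = 0.54206.

0.5421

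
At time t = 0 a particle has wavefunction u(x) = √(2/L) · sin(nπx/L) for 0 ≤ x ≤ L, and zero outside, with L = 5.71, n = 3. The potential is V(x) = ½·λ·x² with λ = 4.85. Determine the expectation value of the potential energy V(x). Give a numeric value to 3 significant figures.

⟨V⟩ = ∫ V(x)·|u|² dx.
With sin²θ = (1 − cos2θ)/2 on 0 ≤ x ≤ L: ∫sin²(nπx/L) dx = L/2, ∫x·sin²(nπx/L) dx = L²/4, ∫x²·sin²(nπx/L) dx = L³·(1/6 − 1/(4n²π²)); higher powers xᵏ the same way, integrating xᵏ·cos(2nπx/L) by parts.
⟨V⟩ = 25.910.

25.9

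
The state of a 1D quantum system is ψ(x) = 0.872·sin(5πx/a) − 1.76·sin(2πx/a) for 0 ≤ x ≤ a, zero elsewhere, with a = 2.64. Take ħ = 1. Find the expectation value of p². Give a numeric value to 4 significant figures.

11.53

p² ψ = −ħ² d²ψ/dx²; ⟨p²⟩ = −ħ² ∫ ψ*·ψ'' dx / ∫|ψ|² dx.
d²/dx² sin(jπx/a) = −(jπ/a)²·sin(jπx/a); on 0 ≤ x ≤ a, ∫sin²(jπx/a) dx = a/2 and ∫sin(jπx/a)·sin(lπx/a) dx = 0 for j ≠ l, so only diagonal terms survive in ∫|ψ|² and ∫ψ·ψ″; ∫ψ·ψ′ dx = [ψ²/2] between the walls = 0.
State is unnormalized: ∫|ψ|² dx = 5.0925, and ∫ψ*·(−ħ² ψ'') dx = 58.694, so ⟨p²⟩ = 58.694 / 5.0925.
⟨p²⟩ = 11.526.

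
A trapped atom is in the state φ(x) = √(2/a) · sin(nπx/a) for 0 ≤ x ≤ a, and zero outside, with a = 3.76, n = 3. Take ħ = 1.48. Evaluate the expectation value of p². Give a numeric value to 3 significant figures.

p² φ = −ħ² d²φ/dx²; ⟨p²⟩ = −ħ² ∫ φ*·φ'' dx.
d/dx sin(nπx/a) = (nπ/a)·cos(nπx/a) and d²/dx² sin(nπx/a) = −(nπ/a)²·sin(nπx/a); on 0 ≤ x ≤ a, ∫sin²(nπx/a) dx = a/2 and ∫sin(nπx/a)·cos(nπx/a) dx = 0.
⟨p²⟩ = 13.762.

13.8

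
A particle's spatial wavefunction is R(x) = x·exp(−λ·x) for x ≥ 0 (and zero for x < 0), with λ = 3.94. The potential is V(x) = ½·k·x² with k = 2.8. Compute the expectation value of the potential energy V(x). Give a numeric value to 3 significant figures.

⟨V⟩ = ∫ V(x)·|R|² dx / ∫|R|² dx.
Every integrand reduces to terms xʲ·e^(−2λx) on [0, ∞); use ∫₀^∞ xʲ·e^(−2λx) dx = j!/(2λ)^(j+1).
State is unnormalized: ∫|R|² dx = 0.0040874, and ∫R*·V(x)·R dx = 0.0011059, so ⟨V⟩ = 0.0011059 / 0.0040874.
⟨V⟩ = 0.27056.

0.271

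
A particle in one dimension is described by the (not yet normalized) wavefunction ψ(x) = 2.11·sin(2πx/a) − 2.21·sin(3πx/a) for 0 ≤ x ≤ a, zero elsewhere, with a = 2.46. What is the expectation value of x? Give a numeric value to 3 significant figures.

⟨x⟩ = ∫ x·|ψ|² dx / ∫|ψ|² dx (integrals over the domain).
On 0 ≤ x ≤ a (j ≠ l): ∫sin²(jπx/a) dx = a/2, ∫sin(jπx/a)·sin(lπx/a) dx = 0; diagonal moments ∫x·sin²(jπx/a) dx = a²/4, ∫x²·sin²(jπx/a) dx = a³·(1/6 − 1/(4j²π²)); cross terms ∫x·sin(jπx/a)·sin(lπx/a) dx = 0 for j + l even and −4jla²/(π²(j² − l²)²) for j + l odd, ∫x²·sin(jπx/a)·sin(lπx/a) dx = (−1)^(j+l)·4jla³/(π²(j² − l²)²); higher powers the same way via product-to-sum and parts.
State is unnormalized: ∫|ψ|² dx = 11.484, and ∫ψ*·x·ψ dx = 19.614, so ⟨x⟩ = 19.614 / 11.484.
⟨x⟩ = 1.7080.

1.71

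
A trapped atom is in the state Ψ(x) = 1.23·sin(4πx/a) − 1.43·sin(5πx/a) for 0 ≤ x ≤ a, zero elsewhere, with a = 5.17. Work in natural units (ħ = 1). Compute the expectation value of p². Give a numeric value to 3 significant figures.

p² Ψ = −ħ² d²Ψ/dx²; ⟨p²⟩ = −ħ² ∫ Ψ*·Ψ'' dx / ∫|Ψ|² dx.
d²/dx² sin(jπx/a) = −(jπ/a)²·sin(jπx/a); on 0 ≤ x ≤ a, ∫sin²(jπx/a) dx = a/2 and ∫sin(jπx/a)·sin(lπx/a) dx = 0 for j ≠ l, so only diagonal terms survive in ∫|Ψ|² and ∫Ψ·Ψ″; ∫Ψ·Ψ′ dx = [Ψ²/2] between the walls = 0.
State is unnormalized: ∫|Ψ|² dx = 9.1969, and ∫Ψ*·(−ħ² Ψ'') dx = 71.902, so ⟨p²⟩ = 71.902 / 9.1969.
⟨p²⟩ = 7.8181.

7.82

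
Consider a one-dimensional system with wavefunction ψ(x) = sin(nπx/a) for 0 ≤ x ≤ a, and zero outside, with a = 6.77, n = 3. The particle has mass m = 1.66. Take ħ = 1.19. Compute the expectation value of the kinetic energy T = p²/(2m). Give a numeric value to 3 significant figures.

T = −(ħ²/2m) d²/dx², so ⟨T⟩ = −(ħ²/2m) ∫ ψ*·ψ'' dx / ∫|ψ|² dx; with m = 1.66.
d/dx sin(nπx/a) = (nπ/a)·cos(nπx/a) and d²/dx² sin(nπx/a) = −(nπ/a)²·sin(nπx/a); on 0 ≤ x ≤ a, ∫sin²(nπx/a) dx = a/2 and ∫sin(nπx/a)·cos(nπx/a) dx = 0.
State is unnormalized: ∫|ψ|² dx = 3.3850, and ∫ψ*·(−ħ²/2m · ψ'') dx = 2.7982, so ⟨T⟩ = 2.7982 / 3.3850.
⟨T⟩ = 0.82665.

0.827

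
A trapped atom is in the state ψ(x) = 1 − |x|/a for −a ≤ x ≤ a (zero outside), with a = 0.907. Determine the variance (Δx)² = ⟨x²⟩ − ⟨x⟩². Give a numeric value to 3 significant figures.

0.0823

Compute ⟨x⟩ and ⟨x²⟩ separately, then (Δx)² = ⟨x²⟩ − ⟨x⟩².
ψ is even, so ∫ over [−a, a] = 2∫₀ᵃ with ψ = 1 − x/a there: ∫₀ᵃ (1 − x/a)² dx = a/3, ∫₀ᵃ x²(1 − x/a)² dx = a³/30, ∫₀ᵃ x⁴(1 − x/a)² dx = a⁵/105.
Normalization: ∫|ψ|² dx = 0.60467.
⟨x⟩ = 0.0000 and ⟨x²⟩ = 0.082265.
(Δx)² = 0.082265 − (0.0000)² = 0.082265.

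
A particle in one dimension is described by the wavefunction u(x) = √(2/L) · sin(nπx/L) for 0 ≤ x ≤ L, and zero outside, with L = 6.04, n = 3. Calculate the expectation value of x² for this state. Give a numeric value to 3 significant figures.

⟨x²⟩ = ∫ x²·|u|² dx (integrals over the domain).
With sin²θ = (1 − cos2θ)/2 on 0 ≤ x ≤ L: ∫sin²(nπx/L) dx = L/2, ∫x·sin²(nπx/L) dx = L²/4, ∫x²·sin²(nπx/L) dx = L³·(1/6 − 1/(4n²π²)); higher powers xᵏ the same way, integrating xᵏ·cos(2nπx/L) by parts.
⟨x²⟩ = 11.955.

12.0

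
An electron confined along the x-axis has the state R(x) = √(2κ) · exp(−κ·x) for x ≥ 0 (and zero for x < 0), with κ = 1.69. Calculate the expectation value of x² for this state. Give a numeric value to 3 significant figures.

0.175

⟨x²⟩ = ∫ x²·|R|² dx (integrals over the domain).
Every integrand reduces to terms xʲ·e^(−2κx) on [0, ∞); use ∫₀^∞ xʲ·e^(−2κx) dx = j!/(2κ)^(j+1).
⟨x²⟩ = 0.17506.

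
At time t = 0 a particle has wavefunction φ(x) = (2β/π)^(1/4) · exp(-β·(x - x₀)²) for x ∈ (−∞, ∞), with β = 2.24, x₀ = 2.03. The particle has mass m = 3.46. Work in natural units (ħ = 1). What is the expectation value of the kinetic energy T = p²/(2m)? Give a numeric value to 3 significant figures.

T = −(ħ²/2m) d²/dx², so ⟨T⟩ = −(ħ²/2m) ∫ φ*·φ'' dx; with m = 3.46.
Gaussian moments (u = x − x₀): ∫u^(2j)·e^(−2βu²) du = (2j−1)!!/(4β)^j · √(π/(2β)), odd powers integrate to 0; here √(π/(2β)) = 0.83741. Derivatives: d/dx e^(−βu²) = −2βu·e^(−βu²), d²/dx² e^(−βu²) = (4β²u² − 2β)·e^(−βu²).
⟨T⟩ = 0.32370.

0.324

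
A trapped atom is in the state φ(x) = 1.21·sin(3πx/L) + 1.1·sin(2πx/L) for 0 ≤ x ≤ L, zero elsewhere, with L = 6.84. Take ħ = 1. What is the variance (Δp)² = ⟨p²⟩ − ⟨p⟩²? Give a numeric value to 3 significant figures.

1.42

Compute ⟨p⟩ and ⟨p²⟩ separately; (Δp)² = ⟨p²⟩ − ⟨p⟩².
d²/dx² sin(jπx/L) = −(jπ/L)²·sin(jπx/L); on 0 ≤ x ≤ L, ∫sin²(jπx/L) dx = L/2 and ∫sin(jπx/L)·sin(lπx/L) dx = 0 for j ≠ l, so only diagonal terms survive in ∫|φ|² and ∫φ·φ″; ∫φ·φ′ dx = [φ²/2] between the walls = 0.
Normalization: ∫|φ|² dx = 9.1454.
⟨p⟩ = 0.0000 and ⟨p²⟩ = 1.4213.
(Δp)² = 1.4213 − (0.0000)² = 1.4213.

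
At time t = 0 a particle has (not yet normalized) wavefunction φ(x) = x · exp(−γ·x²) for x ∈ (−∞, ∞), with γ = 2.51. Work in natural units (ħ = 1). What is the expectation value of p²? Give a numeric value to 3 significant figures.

7.53

p² φ = −ħ² d²φ/dx²; ⟨p²⟩ = −ħ² ∫ φ*·φ'' dx / ∫|φ|² dx.
Expand each integrand as polynomial × e^(−2γx²) and use ∫x^(2j)·e^(−2γx²) dx = (2j−1)!!/(4γ)^j · √(π/(2γ)), odd powers → 0; here √(π/(2γ)) = 0.79108. Differentiate with the product rule, d/dx e^(−γx²) = −2γx·e^(−γx²).
State is unnormalized: ∫|φ|² dx = 0.078793, and ∫φ*·(−ħ² φ'') dx = 0.59331, so ⟨p²⟩ = 0.59331 / 0.078793.
⟨p²⟩ = 7.5300.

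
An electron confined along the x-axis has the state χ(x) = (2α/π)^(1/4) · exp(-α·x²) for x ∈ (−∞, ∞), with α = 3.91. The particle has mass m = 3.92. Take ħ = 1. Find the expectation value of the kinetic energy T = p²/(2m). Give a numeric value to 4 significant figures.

T = −(ħ²/2m) d²/dx², so ⟨T⟩ = −(ħ²/2m) ∫ χ*·χ'' dx; with m = 3.92.
Gaussian moments: ∫x^(2j)·e^(−2αx²) dx = (2j−1)!!/(4α)^j · √(π/(2α)), odd powers integrate to 0; here √(π/(2α)) = 0.63383. Derivatives: d/dx e^(−αx²) = −2αx·e^(−αx²), d²/dx² e^(−αx²) = (4α²x² − 2α)·e^(−αx²).
⟨T⟩ = 0.49872.

0.4987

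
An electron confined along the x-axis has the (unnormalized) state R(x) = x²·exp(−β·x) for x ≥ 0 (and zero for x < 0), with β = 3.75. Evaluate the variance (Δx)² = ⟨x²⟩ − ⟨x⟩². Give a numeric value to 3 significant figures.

Compute ⟨x⟩ and ⟨x²⟩ separately, then (Δx)² = ⟨x²⟩ − ⟨x⟩².
Every integrand reduces to terms xʲ·e^(−2βx) on [0, ∞); use ∫₀^∞ xʲ·e^(−2βx) dx = j!/(2β)^(j+1).
Normalization: ∫|R|² dx = 0.0010114.
⟨x⟩ = 0.66667 and ⟨x²⟩ = 0.53333.
(Δx)² = 0.53333 − (0.66667)² = 0.088889.

0.0889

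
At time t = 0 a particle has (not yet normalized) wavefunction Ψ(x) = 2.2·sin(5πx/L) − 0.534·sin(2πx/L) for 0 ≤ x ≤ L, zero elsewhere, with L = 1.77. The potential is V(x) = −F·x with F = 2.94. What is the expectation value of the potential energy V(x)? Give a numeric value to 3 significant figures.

⟨V⟩ = ∫ V(x)·|Ψ|² dx / ∫|Ψ|² dx.
On 0 ≤ x ≤ L (j ≠ l): ∫sin²(jπx/L) dx = L/2, ∫sin(jπx/L)·sin(lπx/L) dx = 0; diagonal moments ∫x·sin²(jπx/L) dx = L²/4, ∫x²·sin²(jπx/L) dx = L³·(1/6 − 1/(4j²π²)); cross terms ∫x·sin(jπx/L)·sin(lπx/L) dx = 0 for j + l even and −4jlL²/(π²(j² − l²)²) for j + l odd, ∫x²·sin(jπx/L)·sin(lπx/L) dx = (−1)^(j+l)·4jlL³/(π²(j² − l²)²); higher powers the same way via product-to-sum and parts.
State is unnormalized: ∫|Ψ|² dx = 4.5358, and ∫Ψ*·V(x)·Ψ dx = -12.000, so ⟨V⟩ = -12.000 / 4.5358.
⟨V⟩ = -2.6457.

-2.65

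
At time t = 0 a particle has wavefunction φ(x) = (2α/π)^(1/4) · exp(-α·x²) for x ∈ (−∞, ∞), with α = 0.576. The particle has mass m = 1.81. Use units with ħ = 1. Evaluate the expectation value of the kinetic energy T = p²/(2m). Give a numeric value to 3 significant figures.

0.159

T = −(ħ²/2m) d²/dx², so ⟨T⟩ = −(ħ²/2m) ∫ φ*·φ'' dx; with m = 1.81.
Gaussian moments: ∫x^(2j)·e^(−2αx²) dx = (2j−1)!!/(4α)^j · √(π/(2α)), odd powers integrate to 0; here √(π/(2α)) = 1.6514. Derivatives: d/dx e^(−αx²) = −2αx·e^(−αx²), d²/dx² e^(−αx²) = (4α²x² − 2α)·e^(−αx²).
⟨T⟩ = 0.15912.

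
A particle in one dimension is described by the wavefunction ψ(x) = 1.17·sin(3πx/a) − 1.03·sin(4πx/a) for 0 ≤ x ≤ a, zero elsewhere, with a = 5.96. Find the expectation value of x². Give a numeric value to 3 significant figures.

⟨x²⟩ = ∫ x²·|ψ|² dx / ∫|ψ|² dx (integrals over the domain).
On 0 ≤ x ≤ a (j ≠ l): ∫sin²(jπx/a) dx = a/2, ∫sin(jπx/a)·sin(lπx/a) dx = 0; diagonal moments ∫x·sin²(jπx/a) dx = a²/4, ∫x²·sin²(jπx/a) dx = a³·(1/6 − 1/(4j²π²)); cross terms ∫x·sin(jπx/a)·sin(lπx/a) dx = 0 for j + l even and −4jla²/(π²(j² − l²)²) for j + l odd, ∫x²·sin(jπx/a)·sin(lπx/a) dx = (−1)^(j+l)·4jla³/(π²(j² − l²)²); higher powers the same way via product-to-sum and parts.
State is unnormalized: ∫|ψ|² dx = 7.2408, and ∫ψ*·x²·ψ dx = 135.21, so ⟨x²⟩ = 135.21 / 7.2408.
⟨x²⟩ = 18.673.

18.7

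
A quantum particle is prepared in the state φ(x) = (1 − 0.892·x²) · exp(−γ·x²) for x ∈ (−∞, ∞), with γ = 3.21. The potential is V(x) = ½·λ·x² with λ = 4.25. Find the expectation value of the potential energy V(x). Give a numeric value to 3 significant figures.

0.124

⟨V⟩ = ∫ V(x)·|φ|² dx / ∫|φ|² dx.
Expand each integrand as polynomial × e^(−2γx²) and use ∫x^(2j)·e^(−2γx²) dx = (2j−1)!!/(4γ)^j · √(π/(2γ)), odd powers → 0; here √(π/(2γ)) = 0.69953.
State is unnormalized: ∫|φ|² dx = 0.61247, and ∫φ*·V(x)·φ dx = 0.075896, so ⟨V⟩ = 0.075896 / 0.61247.
⟨V⟩ = 0.12392.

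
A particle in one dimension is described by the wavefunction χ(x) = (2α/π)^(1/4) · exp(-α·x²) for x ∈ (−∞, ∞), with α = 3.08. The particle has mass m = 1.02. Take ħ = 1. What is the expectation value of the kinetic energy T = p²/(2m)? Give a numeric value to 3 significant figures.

1.51

T = −(ħ²/2m) d²/dx², so ⟨T⟩ = −(ħ²/2m) ∫ χ*·χ'' dx; with m = 1.02.
Gaussian moments: ∫x^(2j)·e^(−2αx²) dx = (2j−1)!!/(4α)^j · √(π/(2α)), odd powers integrate to 0; here √(π/(2α)) = 0.71414. Derivatives: d/dx e^(−αx²) = −2αx·e^(−αx²), d²/dx² e^(−αx²) = (4α²x² − 2α)·e^(−αx²).
⟨T⟩ = 1.5098.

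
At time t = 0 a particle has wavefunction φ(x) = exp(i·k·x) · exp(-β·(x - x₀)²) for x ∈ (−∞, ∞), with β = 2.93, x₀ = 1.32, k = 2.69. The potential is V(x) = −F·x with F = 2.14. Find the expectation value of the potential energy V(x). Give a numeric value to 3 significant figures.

-2.82

⟨V⟩ = ∫ V(x)·|φ|² dx / ∫|φ|² dx.
Gaussian moments (u = x − x₀): ∫u^(2j)·e^(−2βu²) du = (2j−1)!!/(4β)^j · √(π/(2β)), odd powers integrate to 0; here √(π/(2β)) = 0.73219.
State is unnormalized: ∫|φ|² dx = 0.73219, and ∫φ*·V(x)·φ dx = -2.0683, so ⟨V⟩ = -2.0683 / 0.73219.
⟨V⟩ = -2.8248.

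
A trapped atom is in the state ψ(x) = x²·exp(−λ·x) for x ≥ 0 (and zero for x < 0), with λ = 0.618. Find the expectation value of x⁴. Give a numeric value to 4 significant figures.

719.8

⟨x⁴⟩ = ∫ x⁴·|ψ|² dx / ∫|ψ|² dx (integrals over the domain).
Every integrand reduces to terms xʲ·e^(−2λx) on [0, ∞); use ∫₀^∞ xʲ·e^(−2λx) dx = j!/(2λ)^(j+1).
State is unnormalized: ∫|ψ|² dx = 8.3199, and ∫ψ*·x⁴·ψ dx = 5989.0, so ⟨x⁴⟩ = 5989.0 / 8.3199.
⟨x⁴⟩ = 719.84.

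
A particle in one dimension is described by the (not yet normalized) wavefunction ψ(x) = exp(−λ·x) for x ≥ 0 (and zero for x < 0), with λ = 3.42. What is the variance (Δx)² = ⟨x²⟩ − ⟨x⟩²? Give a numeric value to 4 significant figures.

Compute ⟨x⟩ and ⟨x²⟩ separately, then (Δx)² = ⟨x²⟩ − ⟨x⟩².
Every integrand reduces to terms xʲ·e^(−2λx) on [0, ∞); use ∫₀^∞ xʲ·e^(−2λx) dx = j!/(2λ)^(j+1).
Normalization: ∫|ψ|² dx = 0.14620.
⟨x⟩ = 0.14620 and ⟨x²⟩ = 0.042748.
(Δx)² = 0.042748 − (0.14620)² = 0.021374.

0.02137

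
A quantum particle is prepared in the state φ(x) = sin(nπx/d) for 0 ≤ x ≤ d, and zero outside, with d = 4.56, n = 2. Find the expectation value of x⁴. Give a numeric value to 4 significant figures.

⟨x⁴⟩ = ∫ x⁴·|φ|² dx / ∫|φ|² dx (integrals over the domain).
With sin²θ = (1 − cos2θ)/2 on 0 ≤ x ≤ d: ∫sin²(nπx/d) dx = d/2, ∫x·sin²(nπx/d) dx = d²/4, ∫x²·sin²(nπx/d) dx = d³·(1/6 − 1/(4n²π²)); higher powers xᵏ the same way, integrating xᵏ·cos(2nπx/d) by parts.
State is unnormalized: ∫|φ|² dx = 2.2800, and ∫φ*·x⁴·φ dx = 173.14, so ⟨x⁴⟩ = 173.14 / 2.2800.
⟨x⁴⟩ = 75.939.

75.94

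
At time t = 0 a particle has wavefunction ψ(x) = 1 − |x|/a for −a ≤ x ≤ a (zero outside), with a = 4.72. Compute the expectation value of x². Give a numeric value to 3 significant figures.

⟨x²⟩ = ∫ x²·|ψ|² dx / ∫|ψ|² dx (integrals over the domain).
ψ is even, so ∫ over [−a, a] = 2∫₀ᵃ with ψ = 1 − x/a there: ∫₀ᵃ (1 − x/a)² dx = a/3, ∫₀ᵃ x²(1 − x/a)² dx = a³/30, ∫₀ᵃ x⁴(1 − x/a)² dx = a⁵/105.
State is unnormalized: ∫|ψ|² dx = 3.1467, and ∫ψ*·x²·ψ dx = 7.0103, so ⟨x²⟩ = 7.0103 / 3.1467.
⟨x²⟩ = 2.2278.

2.23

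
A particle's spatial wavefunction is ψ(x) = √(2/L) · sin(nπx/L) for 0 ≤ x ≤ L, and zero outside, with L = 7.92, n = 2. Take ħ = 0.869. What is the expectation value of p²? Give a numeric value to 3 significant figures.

p² ψ = −ħ² d²ψ/dx²; ⟨p²⟩ = −ħ² ∫ ψ*·ψ'' dx.
d/dx sin(nπx/L) = (nπ/L)·cos(nπx/L) and d²/dx² sin(nπx/L) = −(nπ/L)²·sin(nπx/L); on 0 ≤ x ≤ L, ∫sin²(nπx/L) dx = L/2 and ∫sin(nπx/L)·cos(nπx/L) dx = 0.
⟨p²⟩ = 0.47528.

0.475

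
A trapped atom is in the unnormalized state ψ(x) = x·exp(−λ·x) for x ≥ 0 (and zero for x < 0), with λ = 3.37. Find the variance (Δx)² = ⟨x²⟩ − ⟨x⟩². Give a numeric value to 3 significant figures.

0.0660

Compute ⟨x⟩ and ⟨x²⟩ separately, then (Δx)² = ⟨x²⟩ − ⟨x⟩².
Every integrand reduces to terms xʲ·e^(−2λx) on [0, ∞); use ∫₀^∞ xʲ·e^(−2λx) dx = j!/(2λ)^(j+1).
Normalization: ∫|ψ|² dx = 0.0065321.
⟨x⟩ = 0.44510 and ⟨x²⟩ = 0.26416.
(Δx)² = 0.26416 − (0.44510)² = 0.066039.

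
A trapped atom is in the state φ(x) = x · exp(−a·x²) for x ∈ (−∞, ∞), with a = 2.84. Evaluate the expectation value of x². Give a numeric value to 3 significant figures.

⟨x²⟩ = ∫ x²·|φ|² dx / ∫|φ|² dx (integrals over the domain).
Expand each integrand as polynomial × e^(−2ax²) and use ∫x^(2j)·e^(−2ax²) dx = (2j−1)!!/(4a)^j · √(π/(2a)), odd powers → 0; here √(π/(2a)) = 0.74371.
State is unnormalized: ∫|φ|² dx = 0.065467, and ∫φ*·x²·φ dx = 0.017289, so ⟨x²⟩ = 0.017289 / 0.065467.
⟨x²⟩ = 0.26408.

0.264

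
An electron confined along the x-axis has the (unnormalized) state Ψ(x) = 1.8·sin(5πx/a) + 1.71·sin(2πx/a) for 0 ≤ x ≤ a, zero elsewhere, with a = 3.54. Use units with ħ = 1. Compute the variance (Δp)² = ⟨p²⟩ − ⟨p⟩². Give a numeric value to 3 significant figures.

Compute ⟨p⟩ and ⟨p²⟩ separately; (Δp)² = ⟨p²⟩ − ⟨p⟩².
d²/dx² sin(jπx/a) = −(jπ/a)²·sin(jπx/a); on 0 ≤ x ≤ a, ∫sin²(jπx/a) dx = a/2 and ∫sin(jπx/a)·sin(lπx/a) dx = 0 for j ≠ l, so only diagonal terms survive in ∫|Ψ|² and ∫Ψ·Ψ″; ∫Ψ·Ψ′ dx = [Ψ²/2] between the walls = 0.
Normalization: ∫|Ψ|² dx = 10.910.
⟨p⟩ = 0.0000 and ⟨p²⟩ = 11.844.
(Δp)² = 11.844 − (0.0000)² = 11.844.

11.8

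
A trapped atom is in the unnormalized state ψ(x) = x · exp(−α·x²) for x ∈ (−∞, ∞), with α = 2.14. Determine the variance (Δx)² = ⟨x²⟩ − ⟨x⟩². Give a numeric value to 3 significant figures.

0.350

Compute ⟨x⟩ and ⟨x²⟩ separately, then (Δx)² = ⟨x²⟩ − ⟨x⟩².
Expand each integrand as polynomial × e^(−2αx²) and use ∫x^(2j)·e^(−2αx²) dx = (2j−1)!!/(4α)^j · √(π/(2α)), odd powers → 0; here √(π/(2α)) = 0.85675.
Normalization: ∫|ψ|² dx = 0.10009.
⟨x⟩ = 0.0000 and ⟨x²⟩ = 0.35047.
(Δx)² = 0.35047 − (0.0000)² = 0.35047.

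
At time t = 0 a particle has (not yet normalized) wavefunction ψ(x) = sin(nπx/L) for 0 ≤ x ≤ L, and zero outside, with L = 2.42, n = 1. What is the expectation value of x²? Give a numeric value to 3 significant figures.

⟨x²⟩ = ∫ x²·|ψ|² dx / ∫|ψ|² dx (integrals over the domain).
With sin²θ = (1 − cos2θ)/2 on 0 ≤ x ≤ L: ∫sin²(nπx/L) dx = L/2, ∫x·sin²(nπx/L) dx = L²/4, ∫x²·sin²(nπx/L) dx = L³·(1/6 − 1/(4n²π²)); higher powers xᵏ the same way, integrating xᵏ·cos(2nπx/L) by parts.
State is unnormalized: ∫|ψ|² dx = 1.2100, and ∫ψ*·x²·ψ dx = 2.0031, so ⟨x²⟩ = 2.0031 / 1.2100.
⟨x²⟩ = 1.6554.

1.66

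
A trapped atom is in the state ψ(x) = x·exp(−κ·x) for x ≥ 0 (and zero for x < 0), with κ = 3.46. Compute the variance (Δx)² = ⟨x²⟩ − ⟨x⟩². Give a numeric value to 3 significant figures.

Compute ⟨x⟩ and ⟨x²⟩ separately, then (Δx)² = ⟨x²⟩ − ⟨x⟩².
Every integrand reduces to terms xʲ·e^(−2κx) on [0, ∞); use ∫₀^∞ xʲ·e^(−2κx) dx = j!/(2κ)^(j+1).
Normalization: ∫|ψ|² dx = 0.0060355.
⟨x⟩ = 0.43353 and ⟨x²⟩ = 0.25059.
(Δx)² = 0.25059 − (0.43353)² = 0.062648.

0.0626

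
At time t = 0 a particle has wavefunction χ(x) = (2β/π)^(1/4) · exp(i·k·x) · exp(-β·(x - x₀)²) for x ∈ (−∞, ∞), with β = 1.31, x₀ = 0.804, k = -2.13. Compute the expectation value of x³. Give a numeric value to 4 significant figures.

⟨x³⟩ = ∫ x³·|χ|² dx (integrals over the domain).
Gaussian moments (u = x − x₀): ∫u^(2j)·e^(−2βu²) du = (2j−1)!!/(4β)^j · √(π/(2β)), odd powers integrate to 0; here √(π/(2β)) = 1.0950.
⟨x³⟩ = 0.98002.

0.9800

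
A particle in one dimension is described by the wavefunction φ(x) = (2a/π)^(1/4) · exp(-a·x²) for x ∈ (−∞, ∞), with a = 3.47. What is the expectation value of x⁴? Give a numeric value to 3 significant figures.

0.0156

⟨x⁴⟩ = ∫ x⁴·|φ|² dx (integrals over the domain).
Gaussian moments: ∫x^(2j)·e^(−2ax²) dx = (2j−1)!!/(4a)^j · √(π/(2a)), odd powers integrate to 0; here √(π/(2a)) = 0.67281.
⟨x⁴⟩ = 0.015572.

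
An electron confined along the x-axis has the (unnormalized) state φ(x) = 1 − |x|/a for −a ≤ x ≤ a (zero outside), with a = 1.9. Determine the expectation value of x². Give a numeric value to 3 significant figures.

⟨x²⟩ = ∫ x²·|φ|² dx / ∫|φ|² dx (integrals over the domain).
φ is even, so ∫ over [−a, a] = 2∫₀ᵃ with φ = 1 − x/a there: ∫₀ᵃ (1 − x/a)² dx = a/3, ∫₀ᵃ x²(1 − x/a)² dx = a³/30, ∫₀ᵃ x⁴(1 − x/a)² dx = a⁵/105.
State is unnormalized: ∫|φ|² dx = 1.2667, and ∫φ*·x²·φ dx = 0.45727, so ⟨x²⟩ = 0.45727 / 1.2667.
⟨x²⟩ = 0.36100.

0.361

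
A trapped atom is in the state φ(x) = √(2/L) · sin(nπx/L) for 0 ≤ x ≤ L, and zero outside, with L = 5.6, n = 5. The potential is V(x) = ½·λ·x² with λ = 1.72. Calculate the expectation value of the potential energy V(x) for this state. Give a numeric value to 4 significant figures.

8.935

⟨V⟩ = ∫ V(x)·|φ|² dx.
With sin²θ = (1 − cos2θ)/2 on 0 ≤ x ≤ L: ∫sin²(nπx/L) dx = L/2, ∫x·sin²(nπx/L) dx = L²/4, ∫x²·sin²(nπx/L) dx = L³·(1/6 − 1/(4n²π²)); higher powers xᵏ the same way, integrating xᵏ·cos(2nπx/L) by parts.
⟨V⟩ = 8.9352.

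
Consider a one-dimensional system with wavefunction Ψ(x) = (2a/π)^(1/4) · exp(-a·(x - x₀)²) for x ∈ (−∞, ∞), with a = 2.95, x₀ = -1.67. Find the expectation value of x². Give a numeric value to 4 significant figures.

2.874

⟨x²⟩ = ∫ x²·|Ψ|² dx (integrals over the domain).
Gaussian moments (u = x − x₀): ∫u^(2j)·e^(−2au²) du = (2j−1)!!/(4a)^j · √(π/(2a)), odd powers integrate to 0; here √(π/(2a)) = 0.72971.
⟨x²⟩ = 2.8736.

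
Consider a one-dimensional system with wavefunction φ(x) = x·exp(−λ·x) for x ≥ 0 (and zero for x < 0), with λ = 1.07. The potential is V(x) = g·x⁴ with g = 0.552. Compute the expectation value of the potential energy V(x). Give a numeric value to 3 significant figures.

9.48

⟨V⟩ = ∫ V(x)·|φ|² dx / ∫|φ|² dx.
Every integrand reduces to terms xʲ·e^(−2λx) on [0, ∞); use ∫₀^∞ xʲ·e^(−2λx) dx = j!/(2λ)^(j+1).
State is unnormalized: ∫|φ|² dx = 0.20407, and ∫φ*·V(x)·φ dx = 1.9336, so ⟨V⟩ = 1.9336 / 0.20407.
⟨V⟩ = 9.4752.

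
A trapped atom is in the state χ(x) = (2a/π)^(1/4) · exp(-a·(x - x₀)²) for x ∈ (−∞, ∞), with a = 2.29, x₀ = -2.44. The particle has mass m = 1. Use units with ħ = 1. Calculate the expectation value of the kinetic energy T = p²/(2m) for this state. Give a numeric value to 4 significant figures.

T = −(ħ²/2m) d²/dx², so ⟨T⟩ = −(ħ²/2m) ∫ χ*·χ'' dx; with m = 1.
Gaussian moments (u = x − x₀): ∫u^(2j)·e^(−2au²) du = (2j−1)!!/(4a)^j · √(π/(2a)), odd powers integrate to 0; here √(π/(2a)) = 0.82821. Derivatives: d/dx e^(−au²) = −2au·e^(−au²), d²/dx² e^(−au²) = (4a²u² − 2a)·e^(−au²).
⟨T⟩ = 1.1450.

1.145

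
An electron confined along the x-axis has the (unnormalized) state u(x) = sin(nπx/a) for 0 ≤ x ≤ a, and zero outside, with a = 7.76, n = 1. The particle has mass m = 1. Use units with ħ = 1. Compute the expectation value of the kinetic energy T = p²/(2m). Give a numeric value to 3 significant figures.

0.0819

T = −(ħ²/2m) d²/dx², so ⟨T⟩ = −(ħ²/2m) ∫ u*·u'' dx / ∫|u|² dx; with m = 1.
d/dx sin(nπx/a) = (nπ/a)·cos(nπx/a) and d²/dx² sin(nπx/a) = −(nπ/a)²·sin(nπx/a); on 0 ≤ x ≤ a, ∫sin²(nπx/a) dx = a/2 and ∫sin(nπx/a)·cos(nπx/a) dx = 0.
State is unnormalized: ∫|u|² dx = 3.8800, and ∫u*·(−ħ²/2m · u'') dx = 0.31796, so ⟨T⟩ = 0.31796 / 3.8800.
⟨T⟩ = 0.081949.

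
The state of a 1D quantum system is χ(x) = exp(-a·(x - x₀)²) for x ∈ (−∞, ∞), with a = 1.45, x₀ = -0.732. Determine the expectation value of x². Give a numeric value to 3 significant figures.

0.708

⟨x²⟩ = ∫ x²·|χ|² dx / ∫|χ|² dx (integrals over the domain).
Gaussian moments (u = x − x₀): ∫u^(2j)·e^(−2au²) du = (2j−1)!!/(4a)^j · √(π/(2a)), odd powers integrate to 0; here √(π/(2a)) = 1.0408.
State is unnormalized: ∫|χ|² dx = 1.0408, and ∫χ*·x²·χ dx = 0.73715, so ⟨x²⟩ = 0.73715 / 1.0408.
⟨x²⟩ = 0.70824.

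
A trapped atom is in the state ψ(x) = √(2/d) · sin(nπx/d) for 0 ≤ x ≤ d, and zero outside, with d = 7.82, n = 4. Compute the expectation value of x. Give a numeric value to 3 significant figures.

⟨x⟩ = ∫ x·|ψ|² dx (integrals over the domain).
With sin²θ = (1 − cos2θ)/2 on 0 ≤ x ≤ d: ∫sin²(nπx/d) dx = d/2, ∫x·sin²(nπx/d) dx = d²/4, ∫x²·sin²(nπx/d) dx = d³·(1/6 − 1/(4n²π²)); higher powers xᵏ the same way, integrating xᵏ·cos(2nπx/d) by parts.
⟨x⟩ = 3.9100.

3.91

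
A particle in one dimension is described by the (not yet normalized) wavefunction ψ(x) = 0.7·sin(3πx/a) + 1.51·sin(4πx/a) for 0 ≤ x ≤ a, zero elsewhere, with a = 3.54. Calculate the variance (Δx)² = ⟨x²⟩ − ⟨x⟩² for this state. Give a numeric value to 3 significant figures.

Compute ⟨x⟩ and ⟨x²⟩ separately, then (Δx)² = ⟨x²⟩ − ⟨x⟩².
On 0 ≤ x ≤ a (j ≠ l): ∫sin²(jπx/a) dx = a/2, ∫sin(jπx/a)·sin(lπx/a) dx = 0; diagonal moments ∫x·sin²(jπx/a) dx = a²/4, ∫x²·sin²(jπx/a) dx = a³·(1/6 − 1/(4j²π²)); cross terms ∫x·sin(jπx/a)·sin(lπx/a) dx = 0 for j + l even and −4jla²/(π²(j² − l²)²) for j + l odd, ∫x²·sin(jπx/a)·sin(lπx/a) dx = (−1)^(j+l)·4jla³/(π²(j² − l²)²); higher powers the same way via product-to-sum and parts.
Normalization: ∫|ψ|² dx = 4.9031.
⟨x⟩ = 1.2337 and ⟨x²⟩ = 2.2336.
(Δx)² = 2.2336 − (1.2337)² = 0.71157.

0.712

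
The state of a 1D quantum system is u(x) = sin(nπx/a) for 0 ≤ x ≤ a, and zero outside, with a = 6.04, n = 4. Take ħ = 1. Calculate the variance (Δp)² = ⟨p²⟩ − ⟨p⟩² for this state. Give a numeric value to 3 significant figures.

Compute ⟨p⟩ and ⟨p²⟩ separately; (Δp)² = ⟨p²⟩ − ⟨p⟩².
d/dx sin(nπx/a) = (nπ/a)·cos(nπx/a) and d²/dx² sin(nπx/a) = −(nπ/a)²·sin(nπx/a); on 0 ≤ x ≤ a, ∫sin²(nπx/a) dx = a/2 and ∫sin(nπx/a)·cos(nπx/a) dx = 0.
Normalization: ∫|u|² dx = 3.0200.
⟨p⟩ = 0.0000 and ⟨p²⟩ = 4.3286.
(Δp)² = 4.3286 − (0.0000)² = 4.3286.

4.33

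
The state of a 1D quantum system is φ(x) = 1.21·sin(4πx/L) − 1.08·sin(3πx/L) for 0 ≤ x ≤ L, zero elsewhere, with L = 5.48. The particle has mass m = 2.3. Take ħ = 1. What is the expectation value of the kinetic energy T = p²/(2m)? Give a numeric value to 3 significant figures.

T = −(ħ²/2m) d²/dx², so ⟨T⟩ = −(ħ²/2m) ∫ φ*·φ'' dx / ∫|φ|² dx; with m = 2.3.
d²/dx² sin(jπx/L) = −(jπ/L)²·sin(jπx/L); on 0 ≤ x ≤ L, ∫sin²(jπx/L) dx = L/2 and ∫sin(jπx/L)·sin(lπx/L) dx = 0 for j ≠ l, so only diagonal terms survive in ∫|φ|² and ∫φ·φ″; ∫φ·φ′ dx = [φ²/2] between the walls = 0.
State is unnormalized: ∫|φ|² dx = 7.2076, and ∫φ*·(−ħ²/2m · φ'') dx = 6.6409, so ⟨T⟩ = 6.6409 / 7.2076.
⟨T⟩ = 0.92138.

0.921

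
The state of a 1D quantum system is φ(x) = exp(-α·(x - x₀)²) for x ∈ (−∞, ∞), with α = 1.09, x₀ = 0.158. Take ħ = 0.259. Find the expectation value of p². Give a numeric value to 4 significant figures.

0.07312

p² φ = −ħ² d²φ/dx²; ⟨p²⟩ = −ħ² ∫ φ*·φ'' dx / ∫|φ|² dx.
Gaussian moments (u = x − x₀): ∫u^(2j)·e^(−2αu²) du = (2j−1)!!/(4α)^j · √(π/(2α)), odd powers integrate to 0; here √(π/(2α)) = 1.2005. Derivatives: d/dx e^(−αu²) = −2αu·e^(−αu²), d²/dx² e^(−αu²) = (4α²u² − 2α)·e^(−αu²).
State is unnormalized: ∫|φ|² dx = 1.2005, and ∫φ*·(−ħ² φ'') dx = 0.087775, so ⟨p²⟩ = 0.087775 / 1.2005.
⟨p²⟩ = 0.073118.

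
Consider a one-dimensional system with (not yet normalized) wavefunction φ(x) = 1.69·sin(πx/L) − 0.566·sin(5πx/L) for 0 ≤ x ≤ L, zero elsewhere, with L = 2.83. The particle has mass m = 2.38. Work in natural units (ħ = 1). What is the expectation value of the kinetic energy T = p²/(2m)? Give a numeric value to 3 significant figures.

T = −(ħ²/2m) d²/dx², so ⟨T⟩ = −(ħ²/2m) ∫ φ*·φ'' dx / ∫|φ|² dx; with m = 2.38.
d²/dx² sin(jπx/L) = −(jπ/L)²·sin(jπx/L); on 0 ≤ x ≤ L, ∫sin²(jπx/L) dx = L/2 and ∫sin(jπx/L)·sin(lπx/L) dx = 0 for j ≠ l, so only diagonal terms survive in ∫|φ|² and ∫φ·φ″; ∫φ·φ′ dx = [φ²/2] between the walls = 0.
State is unnormalized: ∫|φ|² dx = 4.4947, and ∫φ*·(−ħ²/2m · φ'') dx = 3.9802, so ⟨T⟩ = 3.9802 / 4.4947.
⟨T⟩ = 0.88554.

0.886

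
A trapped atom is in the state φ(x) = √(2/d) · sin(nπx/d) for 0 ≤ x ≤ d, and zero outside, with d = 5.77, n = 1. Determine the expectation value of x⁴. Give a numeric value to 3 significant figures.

126.

⟨x⁴⟩ = ∫ x⁴·|φ|² dx (integrals over the domain).
With sin²θ = (1 − cos2θ)/2 on 0 ≤ x ≤ d: ∫sin²(nπx/d) dx = d/2, ∫x·sin²(nπx/d) dx = d²/4, ∫x²·sin²(nπx/d) dx = d³·(1/6 − 1/(4n²π²)); higher powers xᵏ the same way, integrating xᵏ·cos(2nπx/d) by parts.
⟨x⁴⟩ = 126.45.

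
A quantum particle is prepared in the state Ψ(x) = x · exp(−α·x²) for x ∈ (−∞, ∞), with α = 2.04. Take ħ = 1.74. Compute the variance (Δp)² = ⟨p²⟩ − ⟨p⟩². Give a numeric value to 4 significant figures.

Compute ⟨p⟩ and ⟨p²⟩ separately; (Δp)² = ⟨p²⟩ − ⟨p⟩².
Expand each integrand as polynomial × e^(−2αx²) and use ∫x^(2j)·e^(−2αx²) dx = (2j−1)!!/(4α)^j · √(π/(2α)), odd powers → 0; here √(π/(2α)) = 0.87750. Differentiate with the product rule, d/dx e^(−αx²) = −2αx·e^(−αx²).
Normalization: ∫|Ψ|² dx = 0.10754.
⟨p⟩ = 0.0000 and ⟨p²⟩ = 18.529.
(Δp)² = 18.529 − (0.0000)² = 18.529.

18.53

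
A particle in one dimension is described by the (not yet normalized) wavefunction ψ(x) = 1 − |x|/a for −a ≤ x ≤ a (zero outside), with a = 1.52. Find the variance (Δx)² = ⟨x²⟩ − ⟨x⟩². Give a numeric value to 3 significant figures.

0.231

Compute ⟨x⟩ and ⟨x²⟩ separately, then (Δx)² = ⟨x²⟩ − ⟨x⟩².
ψ is even, so ∫ over [−a, a] = 2∫₀ᵃ with ψ = 1 − x/a there: ∫₀ᵃ (1 − x/a)² dx = a/3, ∫₀ᵃ x²(1 − x/a)² dx = a³/30, ∫₀ᵃ x⁴(1 − x/a)² dx = a⁵/105.
Normalization: ∫|ψ|² dx = 1.0133.
⟨x⟩ = 0.0000 and ⟨x²⟩ = 0.23104.
(Δx)² = 0.23104 − (0.0000)² = 0.23104.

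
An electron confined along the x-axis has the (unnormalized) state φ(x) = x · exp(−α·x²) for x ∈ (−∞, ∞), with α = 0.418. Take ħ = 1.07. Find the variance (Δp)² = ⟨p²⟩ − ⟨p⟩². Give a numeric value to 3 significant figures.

Compute ⟨p⟩ and ⟨p²⟩ separately; (Δp)² = ⟨p²⟩ − ⟨p⟩².
Expand each integrand as polynomial × e^(−2αx²) and use ∫x^(2j)·e^(−2αx²) dx = (2j−1)!!/(4α)^j · √(π/(2α)), odd powers → 0; here √(π/(2α)) = 1.9385. Differentiate with the product rule, d/dx e^(−αx²) = −2αx·e^(−αx²).
Normalization: ∫|φ|² dx = 1.1594.
⟨p⟩ = 0.0000 and ⟨p²⟩ = 1.4357.
(Δp)² = 1.4357 − (0.0000)² = 1.4357.

1.44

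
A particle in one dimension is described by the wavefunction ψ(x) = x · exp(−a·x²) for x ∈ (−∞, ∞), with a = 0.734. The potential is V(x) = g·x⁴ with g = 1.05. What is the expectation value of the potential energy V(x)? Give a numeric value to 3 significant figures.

1.83

⟨V⟩ = ∫ V(x)·|ψ|² dx / ∫|ψ|² dx.
Expand each integrand as polynomial × e^(−2ax²) and use ∫x^(2j)·e^(−2ax²) dx = (2j−1)!!/(4a)^j · √(π/(2a)), odd powers → 0; here √(π/(2a)) = 1.4629.
State is unnormalized: ∫|ψ|² dx = 0.49826, and ∫ψ*·V(x)·ψ dx = 0.91038, so ⟨V⟩ = 0.91038 / 0.49826.
⟨V⟩ = 1.8271.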